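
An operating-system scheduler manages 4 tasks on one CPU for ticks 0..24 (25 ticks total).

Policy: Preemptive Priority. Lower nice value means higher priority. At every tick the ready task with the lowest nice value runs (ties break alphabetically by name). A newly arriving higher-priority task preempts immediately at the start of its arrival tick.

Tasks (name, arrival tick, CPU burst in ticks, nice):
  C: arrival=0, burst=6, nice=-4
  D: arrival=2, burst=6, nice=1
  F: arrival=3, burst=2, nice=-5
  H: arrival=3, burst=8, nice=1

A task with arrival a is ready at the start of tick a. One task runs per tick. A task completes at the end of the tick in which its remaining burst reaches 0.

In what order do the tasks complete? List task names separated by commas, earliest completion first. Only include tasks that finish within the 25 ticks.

completion order = F, C, D, H

t=0: ready={C} → run C
t=1: ready={C} → run C
t=2: ready={C,D} → run C
t=3: ready={C,D,F,H} → run F
t=4: ready={C,D,F,H} → run F
t=5: ready={C,D,H} → run C
t=6: ready={C,D,H} → run C
t=7: ready={C,D,H} → run C
t=8: ready={D,H} → run D
t=9: ready={D,H} → run D
t=10: ready={D,H} → run D
t=11: ready={D,H} → run D
t=12: ready={D,H} → run D
t=13: ready={D,H} → run D
t=14: ready={H} → run H
t=15: ready={H} → run H
t=16: ready={H} → run H
t=17: ready={H} → run H
t=18: ready={H} → run H
t=19: ready={H} → run H
t=20: ready={H} → run H
t=21: ready={H} → run H
t=22: (idle)
t=23: (idle)
t=24: (idle)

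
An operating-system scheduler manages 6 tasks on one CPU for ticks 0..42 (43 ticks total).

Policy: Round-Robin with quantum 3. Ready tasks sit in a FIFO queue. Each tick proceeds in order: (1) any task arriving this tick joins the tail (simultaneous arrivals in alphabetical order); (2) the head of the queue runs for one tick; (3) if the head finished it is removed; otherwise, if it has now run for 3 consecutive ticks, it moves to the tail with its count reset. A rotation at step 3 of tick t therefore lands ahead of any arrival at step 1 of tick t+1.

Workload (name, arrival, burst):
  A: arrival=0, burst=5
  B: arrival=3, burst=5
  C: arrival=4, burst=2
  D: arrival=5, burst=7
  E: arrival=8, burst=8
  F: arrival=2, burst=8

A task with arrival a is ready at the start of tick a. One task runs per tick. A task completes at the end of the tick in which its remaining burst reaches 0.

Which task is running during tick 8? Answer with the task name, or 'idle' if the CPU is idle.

running at tick 8 = B

t=0: queue=[A] q_used=0 → run A
t=1: queue=[A] q_used=1 → run A
t=2: queue=[A,F] q_used=2 → run A
t=3: queue=[F,A,B] q_used=0 → run F
t=4: queue=[F,A,B,C] q_used=1 → run F
t=5: queue=[F,A,B,C,D] q_used=2 → run F
t=6: queue=[A,B,C,D,F] q_used=0 → run A
t=7: queue=[A,B,C,D,F] q_used=1 → run A
t=8: queue=[B,C,D,F,E] q_used=0 → run B
t=9: queue=[B,C,D,F,E] q_used=1 → run B
t=10: queue=[B,C,D,F,E] q_used=2 → run B
t=11: queue=[C,D,F,E,B] q_used=0 → run C
t=12: queue=[C,D,F,E,B] q_used=1 → run C
t=13: queue=[D,F,E,B] q_used=0 → run D
t=14: queue=[D,F,E,B] q_used=1 → run D
t=15: queue=[D,F,E,B] q_used=2 → run D
t=16: queue=[F,E,B,D] q_used=0 → run F
t=17: queue=[F,E,B,D] q_used=1 → run F
t=18: queue=[F,E,B,D] q_used=2 → run F
t=19: queue=[E,B,D,F] q_used=0 → run E
t=20: queue=[E,B,D,F] q_used=1 → run E
t=21: queue=[E,B,D,F] q_used=2 → run E
t=22: queue=[B,D,F,E] q_used=0 → run B
t=23: queue=[B,D,F,E] q_used=1 → run B
t=24: queue=[D,F,E] q_used=0 → run D
t=25: queue=[D,F,E] q_used=1 → run D
t=26: queue=[D,F,E] q_used=2 → run D
t=27: queue=[F,E,D] q_used=0 → run F
t=28: queue=[F,E,D] q_used=1 → run F
t=29: queue=[E,D] q_used=0 → run E
t=30: queue=[E,D] q_used=1 → run E
t=31: queue=[E,D] q_used=2 → run E
t=32: queue=[D,E] q_used=0 → run D
t=33: queue=[E] q_used=0 → run E
t=34: queue=[E] q_used=1 → run E
t=35: (idle)
t=36: (idle)
t=37: (idle)
t=38: (idle)
t=39: (idle)
t=40: (idle)
t=41: (idle)
t=42: (idle)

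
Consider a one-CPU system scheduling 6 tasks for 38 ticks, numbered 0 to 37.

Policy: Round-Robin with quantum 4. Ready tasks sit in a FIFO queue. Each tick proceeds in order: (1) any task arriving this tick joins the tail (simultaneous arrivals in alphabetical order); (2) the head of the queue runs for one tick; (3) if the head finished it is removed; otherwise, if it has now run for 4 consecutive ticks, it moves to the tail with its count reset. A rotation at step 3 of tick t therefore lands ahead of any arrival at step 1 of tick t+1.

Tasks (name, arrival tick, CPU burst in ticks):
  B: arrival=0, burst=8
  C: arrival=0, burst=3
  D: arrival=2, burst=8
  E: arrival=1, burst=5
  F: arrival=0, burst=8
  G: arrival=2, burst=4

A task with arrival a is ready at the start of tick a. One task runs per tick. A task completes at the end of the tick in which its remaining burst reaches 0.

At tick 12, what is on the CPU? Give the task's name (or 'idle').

t=0: queue=[B,C,F] q_used=0 → run B
t=1: queue=[B,C,F,E] q_used=1 → run B
t=2: queue=[B,C,F,E,D,G] q_used=2 → run B
t=3: queue=[B,C,F,E,D,G] q_used=3 → run B
t=4: queue=[C,F,E,D,G,B] q_used=0 → run C
t=5: queue=[C,F,E,D,G,B] q_used=1 → run C
t=6: queue=[C,F,E,D,G,B] q_used=2 → run C
t=7: queue=[F,E,D,G,B] q_used=0 → run F
t=8: queue=[F,E,D,G,B] q_used=1 → run F
t=9: queue=[F,E,D,G,B] q_used=2 → run F
t=10: queue=[F,E,D,G,B] q_used=3 → run F
t=11: queue=[E,D,G,B,F] q_used=0 → run E
t=12: queue=[E,D,G,B,F] q_used=1 → run E
t=13: queue=[E,D,G,B,F] q_used=2 → run E
t=14: queue=[E,D,G,B,F] q_used=3 → run E
t=15: queue=[D,G,B,F,E] q_used=0 → run D
t=16: queue=[D,G,B,F,E] q_used=1 → run D
t=17: queue=[D,G,B,F,E] q_used=2 → run D
t=18: queue=[D,G,B,F,E] q_used=3 → run D
t=19: queue=[G,B,F,E,D] q_used=0 → run G
t=20: queue=[G,B,F,E,D] q_used=1 → run G
t=21: queue=[G,B,F,E,D] q_used=2 → run G
t=22: queue=[G,B,F,E,D] q_used=3 → run G
t=23: queue=[B,F,E,D] q_used=0 → run B
t=24: queue=[B,F,E,D] q_used=1 → run B
t=25: queue=[B,F,E,D] q_used=2 → run B
t=26: queue=[B,F,E,D] q_used=3 → run B
t=27: queue=[F,E,D] q_used=0 → run F
t=28: queue=[F,E,D] q_used=1 → run F
t=29: queue=[F,E,D] q_used=2 → run F
t=30: queue=[F,E,D] q_used=3 → run F
t=31: queue=[E,D] q_used=0 → run E
t=32: queue=[D] q_used=0 → run D
t=33: queue=[D] q_used=1 → run D
t=34: queue=[D] q_used=2 → run D
t=35: queue=[D] q_used=3 → run D
t=36: (idle)
t=37: (idle)

running at tick 12 = E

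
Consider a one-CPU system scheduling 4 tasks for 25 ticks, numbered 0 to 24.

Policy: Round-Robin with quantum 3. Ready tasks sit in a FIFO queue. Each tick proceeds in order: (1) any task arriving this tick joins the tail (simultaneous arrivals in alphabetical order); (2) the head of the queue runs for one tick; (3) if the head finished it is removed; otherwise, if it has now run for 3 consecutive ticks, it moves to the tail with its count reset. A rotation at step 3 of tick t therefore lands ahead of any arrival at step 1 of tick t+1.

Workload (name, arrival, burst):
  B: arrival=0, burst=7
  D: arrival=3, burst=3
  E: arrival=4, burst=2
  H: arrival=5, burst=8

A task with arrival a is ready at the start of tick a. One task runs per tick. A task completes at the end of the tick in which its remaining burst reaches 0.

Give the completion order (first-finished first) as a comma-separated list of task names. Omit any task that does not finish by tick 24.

completion order = D, E, B, H

t=0: queue=[B] q_used=0 → run B
t=1: queue=[B] q_used=1 → run B
t=2: queue=[B] q_used=2 → run B
t=3: queue=[B,D] q_used=0 → run B
t=4: queue=[B,D,E] q_used=1 → run B
t=5: queue=[B,D,E,H] q_used=2 → run B
t=6: queue=[D,E,H,B] q_used=0 → run D
t=7: queue=[D,E,H,B] q_used=1 → run D
t=8: queue=[D,E,H,B] q_used=2 → run D
t=9: queue=[E,H,B] q_used=0 → run E
t=10: queue=[E,H,B] q_used=1 → run E
t=11: queue=[H,B] q_used=0 → run H
t=12: queue=[H,B] q_used=1 → run H
t=13: queue=[H,B] q_used=2 → run H
t=14: queue=[B,H] q_used=0 → run B
t=15: queue=[H] q_used=0 → run H
t=16: queue=[H] q_used=1 → run H
t=17: queue=[H] q_used=2 → run H
t=18: queue=[H] q_used=0 → run H
t=19: queue=[H] q_used=1 → run H
t=20: (idle)
t=21: (idle)
t=22: (idle)
t=23: (idle)
t=24: (idle)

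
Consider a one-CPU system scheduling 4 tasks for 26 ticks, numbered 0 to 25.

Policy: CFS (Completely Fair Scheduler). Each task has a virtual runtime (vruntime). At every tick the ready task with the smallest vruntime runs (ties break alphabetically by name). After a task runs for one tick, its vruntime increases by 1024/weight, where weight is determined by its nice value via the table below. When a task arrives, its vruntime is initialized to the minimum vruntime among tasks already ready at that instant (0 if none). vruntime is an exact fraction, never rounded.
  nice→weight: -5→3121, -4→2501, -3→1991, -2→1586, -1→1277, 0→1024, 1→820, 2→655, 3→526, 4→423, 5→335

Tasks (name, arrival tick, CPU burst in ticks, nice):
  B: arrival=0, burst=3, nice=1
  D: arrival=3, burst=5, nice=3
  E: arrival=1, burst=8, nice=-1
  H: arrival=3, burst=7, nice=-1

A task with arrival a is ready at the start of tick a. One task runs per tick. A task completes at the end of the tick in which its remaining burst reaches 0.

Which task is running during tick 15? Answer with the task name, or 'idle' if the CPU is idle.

running at tick 15 = H

t=0: vr[B=0] → run B
t=1: vr[B=256/205 E=256/205] → run B
t=2: vr[B=512/205 E=256/205] → run E
t=3: vr[B=512/205 D=536832/261785 E=536832/261785 H=536832/261785] → run D
t=4: vr[B=512/205 D=275220736/68849455 E=536832/261785 H=536832/261785] → run E
t=5: vr[B=512/205 D=275220736/68849455 E=746752/261785 H=536832/261785] → run H
t=6: vr[B=512/205 D=275220736/68849455 E=746752/261785 H=746752/261785] → run B
t=7: vr[D=275220736/68849455 E=746752/261785 H=746752/261785] → run E
t=8: vr[D=275220736/68849455 E=956672/261785 H=746752/261785] → run H
t=9: vr[D=275220736/68849455 E=956672/261785 H=956672/261785] → run E
t=10: vr[D=275220736/68849455 E=1166592/261785 H=956672/261785] → run H
t=11: vr[D=275220736/68849455 E=1166592/261785 H=1166592/261785] → run D
t=12: vr[D=409254656/68849455 E=1166592/261785 H=1166592/261785] → run E
t=13: vr[D=409254656/68849455 E=1376512/261785 H=1166592/261785] → run H
t=14: vr[D=409254656/68849455 E=1376512/261785 H=1376512/261785] → run E
t=15: vr[D=409254656/68849455 E=1586432/261785 H=1376512/261785] → run H
t=16: vr[D=409254656/68849455 E=1586432/261785 H=1586432/261785] → run D
t=17: vr[D=543288576/68849455 E=1586432/261785 H=1586432/261785] → run E
t=18: vr[D=543288576/68849455 E=1796352/261785 H=1586432/261785] → run H
t=19: vr[D=543288576/68849455 E=1796352/261785 H=1796352/261785] → run E
t=20: vr[D=543288576/68849455 H=1796352/261785] → run H
t=21: vr[D=543288576/68849455] → run D
t=22: vr[D=677322496/68849455] → run D
t=23: (idle)
t=24: (idle)
t=25: (idle)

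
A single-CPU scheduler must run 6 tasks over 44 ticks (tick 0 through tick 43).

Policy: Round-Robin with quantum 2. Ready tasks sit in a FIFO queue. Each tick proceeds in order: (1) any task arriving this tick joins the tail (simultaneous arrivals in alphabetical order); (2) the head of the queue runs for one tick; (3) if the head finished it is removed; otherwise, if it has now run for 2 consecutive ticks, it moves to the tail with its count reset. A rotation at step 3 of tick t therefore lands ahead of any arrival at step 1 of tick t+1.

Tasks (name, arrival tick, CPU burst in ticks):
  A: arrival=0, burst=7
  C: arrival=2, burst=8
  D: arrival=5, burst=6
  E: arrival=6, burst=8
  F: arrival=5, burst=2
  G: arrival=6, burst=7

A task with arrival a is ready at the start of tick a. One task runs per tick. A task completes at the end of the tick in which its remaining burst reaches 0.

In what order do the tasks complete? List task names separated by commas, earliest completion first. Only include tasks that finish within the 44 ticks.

t=0: queue=[A] q_used=0 → run A
t=1: queue=[A] q_used=1 → run A
t=2: queue=[A,C] q_used=0 → run A
t=3: queue=[A,C] q_used=1 → run A
t=4: queue=[C,A] q_used=0 → run C
t=5: queue=[C,A,D,F] q_used=1 → run C
t=6: queue=[A,D,F,C,E,G] q_used=0 → run A
t=7: queue=[A,D,F,C,E,G] q_used=1 → run A
t=8: queue=[D,F,C,E,G,A] q_used=0 → run D
t=9: queue=[D,F,C,E,G,A] q_used=1 → run D
t=10: queue=[F,C,E,G,A,D] q_used=0 → run F
t=11: queue=[F,C,E,G,A,D] q_used=1 → run F
t=12: queue=[C,E,G,A,D] q_used=0 → run C
t=13: queue=[C,E,G,A,D] q_used=1 → run C
t=14: queue=[E,G,A,D,C] q_used=0 → run E
t=15: queue=[E,G,A,D,C] q_used=1 → run E
t=16: queue=[G,A,D,C,E] q_used=0 → run G
t=17: queue=[G,A,D,C,E] q_used=1 → run G
t=18: queue=[A,D,C,E,G] q_used=0 → run A
t=19: queue=[D,C,E,G] q_used=0 → run D
t=20: queue=[D,C,E,G] q_used=1 → run D
t=21: queue=[C,E,G,D] q_used=0 → run C
t=22: queue=[C,E,G,D] q_used=1 → run C
t=23: queue=[E,G,D,C] q_used=0 → run E
t=24: queue=[E,G,D,C] q_used=1 → run E
t=25: queue=[G,D,C,E] q_used=0 → run G
t=26: queue=[G,D,C,E] q_used=1 → run G
t=27: queue=[D,C,E,G] q_used=0 → run D
t=28: queue=[D,C,E,G] q_used=1 → run D
t=29: queue=[C,E,G] q_used=0 → run C
t=30: queue=[C,E,G] q_used=1 → run C
t=31: queue=[E,G] q_used=0 → run E
t=32: queue=[E,G] q_used=1 → run E
t=33: queue=[G,E] q_used=0 → run G
t=34: queue=[G,E] q_used=1 → run G
t=35: queue=[E,G] q_used=0 → run E
t=36: queue=[E,G] q_used=1 → run E
t=37: queue=[G] q_used=0 → run G
t=38: (idle)
t=39: (idle)
t=40: (idle)
t=41: (idle)
t=42: (idle)
t=43: (idle)

completion order = F, A, D, C, E, G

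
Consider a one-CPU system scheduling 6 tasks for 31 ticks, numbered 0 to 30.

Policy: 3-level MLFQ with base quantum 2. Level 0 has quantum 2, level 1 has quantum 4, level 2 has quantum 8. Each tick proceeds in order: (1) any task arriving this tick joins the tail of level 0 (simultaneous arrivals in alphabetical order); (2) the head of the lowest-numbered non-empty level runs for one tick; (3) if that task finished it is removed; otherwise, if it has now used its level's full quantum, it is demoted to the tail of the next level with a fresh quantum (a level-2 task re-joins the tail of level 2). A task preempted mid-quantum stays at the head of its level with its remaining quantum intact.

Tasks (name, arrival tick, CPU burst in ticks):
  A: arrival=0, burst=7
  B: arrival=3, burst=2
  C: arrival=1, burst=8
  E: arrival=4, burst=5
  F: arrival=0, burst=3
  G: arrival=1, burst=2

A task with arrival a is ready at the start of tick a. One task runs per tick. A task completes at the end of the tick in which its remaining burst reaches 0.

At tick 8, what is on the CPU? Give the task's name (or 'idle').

running at tick 8 = B

t=0: L0/L1/L2 = AF/-/- → run A
t=1: L0/L1/L2 = AFCG/-/- → run A
t=2: L0/L1/L2 = FCG/A/- → run F
t=3: L0/L1/L2 = FCGB/A/- → run F
t=4: L0/L1/L2 = CGBE/AF/- → run C
t=5: L0/L1/L2 = CGBE/AF/- → run C
t=6: L0/L1/L2 = GBE/AFC/- → run G
t=7: L0/L1/L2 = GBE/AFC/- → run G
t=8: L0/L1/L2 = BE/AFC/- → run B
t=9: L0/L1/L2 = BE/AFC/- → run B
t=10: L0/L1/L2 = E/AFC/- → run E
t=11: L0/L1/L2 = E/AFC/- → run E
t=12: L0/L1/L2 = -/AFCE/- → run A
t=13: L0/L1/L2 = -/AFCE/- → run A
t=14: L0/L1/L2 = -/AFCE/- → run A
t=15: L0/L1/L2 = -/AFCE/- → run A
t=16: L0/L1/L2 = -/FCE/A → run F
t=17: L0/L1/L2 = -/CE/A → run C
t=18: L0/L1/L2 = -/CE/A → run C
t=19: L0/L1/L2 = -/CE/A → run C
t=20: L0/L1/L2 = -/CE/A → run C
t=21: L0/L1/L2 = -/E/AC → run E
t=22: L0/L1/L2 = -/E/AC → run E
t=23: L0/L1/L2 = -/E/AC → run E
t=24: L0/L1/L2 = -/-/AC → run A
t=25: L0/L1/L2 = -/-/C → run C
t=26: L0/L1/L2 = -/-/C → run C
t=27: (idle)
t=28: (idle)
t=29: (idle)
t=30: (idle)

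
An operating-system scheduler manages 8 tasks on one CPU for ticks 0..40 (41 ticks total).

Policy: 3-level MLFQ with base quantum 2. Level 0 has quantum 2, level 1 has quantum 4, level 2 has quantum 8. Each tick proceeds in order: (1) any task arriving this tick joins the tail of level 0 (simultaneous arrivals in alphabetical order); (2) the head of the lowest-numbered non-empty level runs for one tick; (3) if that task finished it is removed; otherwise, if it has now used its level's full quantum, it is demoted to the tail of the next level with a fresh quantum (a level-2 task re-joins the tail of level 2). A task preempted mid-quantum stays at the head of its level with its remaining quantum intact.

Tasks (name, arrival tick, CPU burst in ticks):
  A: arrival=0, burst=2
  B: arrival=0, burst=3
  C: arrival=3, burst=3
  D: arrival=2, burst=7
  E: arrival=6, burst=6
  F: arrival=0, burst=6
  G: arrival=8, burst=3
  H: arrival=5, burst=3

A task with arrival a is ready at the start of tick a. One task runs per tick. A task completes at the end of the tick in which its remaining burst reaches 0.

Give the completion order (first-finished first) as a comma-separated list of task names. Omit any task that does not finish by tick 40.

completion order = A, B, F, C, H, E, G, D

t=0: L0/L1/L2 = ABF/-/- → run A
t=1: L0/L1/L2 = ABF/-/- → run A
t=2: L0/L1/L2 = BFD/-/- → run B
t=3: L0/L1/L2 = BFDC/-/- → run B
t=4: L0/L1/L2 = FDC/B/- → run F
t=5: L0/L1/L2 = FDCH/B/- → run F
t=6: L0/L1/L2 = DCHE/BF/- → run D
t=7: L0/L1/L2 = DCHE/BF/- → run D
t=8: L0/L1/L2 = CHEG/BFD/- → run C
t=9: L0/L1/L2 = CHEG/BFD/- → run C
t=10: L0/L1/L2 = HEG/BFDC/- → run H
t=11: L0/L1/L2 = HEG/BFDC/- → run H
t=12: L0/L1/L2 = EG/BFDCH/- → run E
t=13: L0/L1/L2 = EG/BFDCH/- → run E
t=14: L0/L1/L2 = G/BFDCHE/- → run G
t=15: L0/L1/L2 = G/BFDCHE/- → run G
t=16: L0/L1/L2 = -/BFDCHEG/- → run B
t=17: L0/L1/L2 = -/FDCHEG/- → run F
t=18: L0/L1/L2 = -/FDCHEG/- → run F
t=19: L0/L1/L2 = -/FDCHEG/- → run F
t=20: L0/L1/L2 = -/FDCHEG/- → run F
t=21: L0/L1/L2 = -/DCHEG/- → run D
t=22: L0/L1/L2 = -/DCHEG/- → run D
t=23: L0/L1/L2 = -/DCHEG/- → run D
t=24: L0/L1/L2 = -/DCHEG/- → run D
t=25: L0/L1/L2 = -/CHEG/D → run C
t=26: L0/L1/L2 = -/HEG/D → run H
t=27: L0/L1/L2 = -/EG/D → run E
t=28: L0/L1/L2 = -/EG/D → run E
t=29: L0/L1/L2 = -/EG/D → run E
t=30: L0/L1/L2 = -/EG/D → run E
t=31: L0/L1/L2 = -/G/D → run G
t=32: L0/L1/L2 = -/-/D → run D
t=33: (idle)
t=34: (idle)
t=35: (idle)
t=36: (idle)
t=37: (idle)
t=38: (idle)
t=39: (idle)
t=40: (idle)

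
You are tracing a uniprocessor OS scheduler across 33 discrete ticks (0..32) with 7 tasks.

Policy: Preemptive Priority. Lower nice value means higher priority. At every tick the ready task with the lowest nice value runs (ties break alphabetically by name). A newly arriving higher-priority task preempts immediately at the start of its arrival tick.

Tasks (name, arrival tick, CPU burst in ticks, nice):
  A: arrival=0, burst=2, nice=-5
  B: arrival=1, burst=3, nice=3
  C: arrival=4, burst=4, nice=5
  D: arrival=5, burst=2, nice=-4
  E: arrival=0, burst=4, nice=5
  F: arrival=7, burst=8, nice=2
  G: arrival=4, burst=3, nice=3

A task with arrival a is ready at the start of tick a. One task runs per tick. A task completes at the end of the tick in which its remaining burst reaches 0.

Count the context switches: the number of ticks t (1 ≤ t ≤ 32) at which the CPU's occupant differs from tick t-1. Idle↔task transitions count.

t=0: ready={A,E} → run A
t=1: ready={A,B,E} → run A
t=2: ready={B,E} → run B
t=3: ready={B,E} → run B
t=4: ready={B,C,E,G} → run B
t=5: ready={C,D,E,G} → run D
t=6: ready={C,D,E,G} → run D
t=7: ready={C,E,F,G} → run F
t=8: ready={C,E,F,G} → run F
t=9: ready={C,E,F,G} → run F
t=10: ready={C,E,F,G} → run F
t=11: ready={C,E,F,G} → run F
t=12: ready={C,E,F,G} → run F
t=13: ready={C,E,F,G} → run F
t=14: ready={C,E,F,G} → run F
t=15: ready={C,E,G} → run G
t=16: ready={C,E,G} → run G
t=17: ready={C,E,G} → run G
t=18: ready={C,E} → run C
t=19: ready={C,E} → run C
t=20: ready={C,E} → run C
t=21: ready={C,E} → run C
t=22: ready={E} → run E
t=23: ready={E} → run E
t=24: ready={E} → run E
t=25: ready={E} → run E
t=26: (idle)
t=27: (idle)
t=28: (idle)
t=29: (idle)
t=30: (idle)
t=31: (idle)
t=32: (idle)

context switches = 7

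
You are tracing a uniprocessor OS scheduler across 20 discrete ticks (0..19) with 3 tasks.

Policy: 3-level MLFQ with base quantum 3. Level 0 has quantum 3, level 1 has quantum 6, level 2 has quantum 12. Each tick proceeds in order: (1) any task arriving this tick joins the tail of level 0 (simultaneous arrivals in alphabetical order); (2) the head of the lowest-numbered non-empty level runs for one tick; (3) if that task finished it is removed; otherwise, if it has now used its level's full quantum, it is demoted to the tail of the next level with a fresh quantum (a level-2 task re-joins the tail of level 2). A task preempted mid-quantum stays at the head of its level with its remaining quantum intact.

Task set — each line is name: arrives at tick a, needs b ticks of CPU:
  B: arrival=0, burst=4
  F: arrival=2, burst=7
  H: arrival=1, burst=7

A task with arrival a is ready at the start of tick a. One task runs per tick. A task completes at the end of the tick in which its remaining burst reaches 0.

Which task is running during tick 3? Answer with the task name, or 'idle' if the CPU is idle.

running at tick 3 = H

t=0: L0/L1/L2 = B/-/- → run B
t=1: L0/L1/L2 = BH/-/- → run B
t=2: L0/L1/L2 = BHF/-/- → run B
t=3: L0/L1/L2 = HF/B/- → run H
t=4: L0/L1/L2 = HF/B/- → run H
t=5: L0/L1/L2 = HF/B/- → run H
t=6: L0/L1/L2 = F/BH/- → run F
t=7: L0/L1/L2 = F/BH/- → run F
t=8: L0/L1/L2 = F/BH/- → run F
t=9: L0/L1/L2 = -/BHF/- → run B
t=10: L0/L1/L2 = -/HF/- → run H
t=11: L0/L1/L2 = -/HF/- → run H
t=12: L0/L1/L2 = -/HF/- → run H
t=13: L0/L1/L2 = -/HF/- → run H
t=14: L0/L1/L2 = -/F/- → run F
t=15: L0/L1/L2 = -/F/- → run F
t=16: L0/L1/L2 = -/F/- → run F
t=17: L0/L1/L2 = -/F/- → run F
t=18: (idle)
t=19: (idle)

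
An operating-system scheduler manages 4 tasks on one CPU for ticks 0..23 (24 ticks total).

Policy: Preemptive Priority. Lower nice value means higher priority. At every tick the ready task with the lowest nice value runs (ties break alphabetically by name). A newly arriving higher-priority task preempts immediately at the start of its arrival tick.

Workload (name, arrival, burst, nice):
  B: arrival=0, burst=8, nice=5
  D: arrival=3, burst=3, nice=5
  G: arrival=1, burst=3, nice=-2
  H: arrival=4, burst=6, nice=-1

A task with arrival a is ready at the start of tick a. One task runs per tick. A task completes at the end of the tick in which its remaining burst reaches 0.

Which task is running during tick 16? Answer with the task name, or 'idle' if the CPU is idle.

running at tick 16 = B

t=0: ready={B} → run B
t=1: ready={B,G} → run G
t=2: ready={B,G} → run G
t=3: ready={B,D,G} → run G
t=4: ready={B,D,H} → run H
t=5: ready={B,D,H} → run H
t=6: ready={B,D,H} → run H
t=7: ready={B,D,H} → run H
t=8: ready={B,D,H} → run H
t=9: ready={B,D,H} → run H
t=10: ready={B,D} → run B
t=11: ready={B,D} → run B
t=12: ready={B,D} → run B
t=13: ready={B,D} → run B
t=14: ready={B,D} → run B
t=15: ready={B,D} → run B
t=16: ready={B,D} → run B
t=17: ready={D} → run D
t=18: ready={D} → run D
t=19: ready={D} → run D
t=20: (idle)
t=21: (idle)
t=22: (idle)
t=23: (idle)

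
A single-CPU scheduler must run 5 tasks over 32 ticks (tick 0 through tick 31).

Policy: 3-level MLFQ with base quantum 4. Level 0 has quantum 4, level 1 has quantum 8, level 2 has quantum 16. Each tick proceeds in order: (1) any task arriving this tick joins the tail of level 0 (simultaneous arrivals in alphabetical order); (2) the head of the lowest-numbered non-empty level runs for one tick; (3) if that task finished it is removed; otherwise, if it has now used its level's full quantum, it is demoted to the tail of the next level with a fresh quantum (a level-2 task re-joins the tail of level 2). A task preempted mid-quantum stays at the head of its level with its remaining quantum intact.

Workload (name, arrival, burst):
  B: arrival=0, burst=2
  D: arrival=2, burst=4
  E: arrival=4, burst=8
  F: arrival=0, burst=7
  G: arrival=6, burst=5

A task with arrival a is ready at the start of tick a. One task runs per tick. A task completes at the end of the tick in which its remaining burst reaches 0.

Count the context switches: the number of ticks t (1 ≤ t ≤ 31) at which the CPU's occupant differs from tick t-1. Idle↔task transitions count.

context switches = 8

t=0: L0/L1/L2 = BF/-/- → run B
t=1: L0/L1/L2 = BF/-/- → run B
t=2: L0/L1/L2 = FD/-/- → run F
t=3: L0/L1/L2 = FD/-/- → run F
t=4: L0/L1/L2 = FDE/-/- → run F
t=5: L0/L1/L2 = FDE/-/- → run F
t=6: L0/L1/L2 = DEG/F/- → run D
t=7: L0/L1/L2 = DEG/F/- → run D
t=8: L0/L1/L2 = DEG/F/- → run D
t=9: L0/L1/L2 = DEG/F/- → run D
t=10: L0/L1/L2 = EG/F/- → run E
t=11: L0/L1/L2 = EG/F/- → run E
t=12: L0/L1/L2 = EG/F/- → run E
t=13: L0/L1/L2 = EG/F/- → run E
t=14: L0/L1/L2 = G/FE/- → run G
t=15: L0/L1/L2 = G/FE/- → run G
t=16: L0/L1/L2 = G/FE/- → run G
t=17: L0/L1/L2 = G/FE/- → run G
t=18: L0/L1/L2 = -/FEG/- → run F
t=19: L0/L1/L2 = -/FEG/- → run F
t=20: L0/L1/L2 = -/FEG/- → run F
t=21: L0/L1/L2 = -/EG/- → run E
t=22: L0/L1/L2 = -/EG/- → run E
t=23: L0/L1/L2 = -/EG/- → run E
t=24: L0/L1/L2 = -/EG/- → run E
t=25: L0/L1/L2 = -/G/- → run G
t=26: (idle)
t=27: (idle)
t=28: (idle)
t=29: (idle)
t=30: (idle)
t=31: (idle)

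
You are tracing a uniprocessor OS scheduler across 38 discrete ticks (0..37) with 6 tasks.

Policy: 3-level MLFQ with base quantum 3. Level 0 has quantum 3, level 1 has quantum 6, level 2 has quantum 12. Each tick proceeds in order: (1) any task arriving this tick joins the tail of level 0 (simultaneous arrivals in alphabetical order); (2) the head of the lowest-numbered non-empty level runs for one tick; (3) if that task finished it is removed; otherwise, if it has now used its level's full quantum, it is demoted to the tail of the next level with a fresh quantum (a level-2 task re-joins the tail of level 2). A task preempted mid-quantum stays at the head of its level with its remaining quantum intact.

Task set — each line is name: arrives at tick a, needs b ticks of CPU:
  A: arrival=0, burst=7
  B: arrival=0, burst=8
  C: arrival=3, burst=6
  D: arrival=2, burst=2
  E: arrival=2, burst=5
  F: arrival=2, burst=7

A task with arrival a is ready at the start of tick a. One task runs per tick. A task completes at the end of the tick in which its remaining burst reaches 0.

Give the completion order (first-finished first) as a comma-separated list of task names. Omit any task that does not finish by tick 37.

completion order = D, A, B, E, F, C

t=0: L0/L1/L2 = AB/-/- → run A
t=1: L0/L1/L2 = AB/-/- → run A
t=2: L0/L1/L2 = ABDEF/-/- → run A
t=3: L0/L1/L2 = BDEFC/A/- → run B
t=4: L0/L1/L2 = BDEFC/A/- → run B
t=5: L0/L1/L2 = BDEFC/A/- → run B
t=6: L0/L1/L2 = DEFC/AB/- → run D
t=7: L0/L1/L2 = DEFC/AB/- → run D
t=8: L0/L1/L2 = EFC/AB/- → run E
t=9: L0/L1/L2 = EFC/AB/- → run E
t=10: L0/L1/L2 = EFC/AB/- → run E
t=11: L0/L1/L2 = FC/ABE/- → run F
t=12: L0/L1/L2 = FC/ABE/- → run F
t=13: L0/L1/L2 = FC/ABE/- → run F
t=14: L0/L1/L2 = C/ABEF/- → run C
t=15: L0/L1/L2 = C/ABEF/- → run C
t=16: L0/L1/L2 = C/ABEF/- → run C
t=17: L0/L1/L2 = -/ABEFC/- → run A
t=18: L0/L1/L2 = -/ABEFC/- → run A
t=19: L0/L1/L2 = -/ABEFC/- → run A
t=20: L0/L1/L2 = -/ABEFC/- → run A
t=21: L0/L1/L2 = -/BEFC/- → run B
t=22: L0/L1/L2 = -/BEFC/- → run B
t=23: L0/L1/L2 = -/BEFC/- → run B
t=24: L0/L1/L2 = -/BEFC/- → run B
t=25: L0/L1/L2 = -/BEFC/- → run B
t=26: L0/L1/L2 = -/EFC/- → run E
t=27: L0/L1/L2 = -/EFC/- → run E
t=28: L0/L1/L2 = -/FC/- → run F
t=29: L0/L1/L2 = -/FC/- → run F
t=30: L0/L1/L2 = -/FC/- → run F
t=31: L0/L1/L2 = -/FC/- → run F
t=32: L0/L1/L2 = -/C/- → run C
t=33: L0/L1/L2 = -/C/- → run C
t=34: L0/L1/L2 = -/C/- → run C
t=35: (idle)
t=36: (idle)
t=37: (idle)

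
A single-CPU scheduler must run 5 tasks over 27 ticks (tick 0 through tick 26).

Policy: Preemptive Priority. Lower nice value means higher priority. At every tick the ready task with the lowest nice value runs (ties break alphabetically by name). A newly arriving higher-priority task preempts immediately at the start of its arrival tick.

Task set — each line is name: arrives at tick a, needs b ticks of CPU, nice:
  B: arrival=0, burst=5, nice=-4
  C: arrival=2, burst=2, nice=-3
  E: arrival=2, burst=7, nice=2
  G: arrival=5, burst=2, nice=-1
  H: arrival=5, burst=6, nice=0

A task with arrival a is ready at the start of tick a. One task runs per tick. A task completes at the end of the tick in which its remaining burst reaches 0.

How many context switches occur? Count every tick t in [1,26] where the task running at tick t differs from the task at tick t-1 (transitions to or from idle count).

context switches = 5

t=0: ready={B} → run B
t=1: ready={B} → run B
t=2: ready={B,C,E} → run B
t=3: ready={B,C,E} → run B
t=4: ready={B,C,E} → run B
t=5: ready={C,E,G,H} → run C
t=6: ready={C,E,G,H} → run C
t=7: ready={E,G,H} → run G
t=8: ready={E,G,H} → run G
t=9: ready={E,H} → run H
t=10: ready={E,H} → run H
t=11: ready={E,H} → run H
t=12: ready={E,H} → run H
t=13: ready={E,H} → run H
t=14: ready={E,H} → run H
t=15: ready={E} → run E
t=16: ready={E} → run E
t=17: ready={E} → run E
t=18: ready={E} → run E
t=19: ready={E} → run E
t=20: ready={E} → run E
t=21: ready={E} → run E
t=22: (idle)
t=23: (idle)
t=24: (idle)
t=25: (idle)
t=26: (idle)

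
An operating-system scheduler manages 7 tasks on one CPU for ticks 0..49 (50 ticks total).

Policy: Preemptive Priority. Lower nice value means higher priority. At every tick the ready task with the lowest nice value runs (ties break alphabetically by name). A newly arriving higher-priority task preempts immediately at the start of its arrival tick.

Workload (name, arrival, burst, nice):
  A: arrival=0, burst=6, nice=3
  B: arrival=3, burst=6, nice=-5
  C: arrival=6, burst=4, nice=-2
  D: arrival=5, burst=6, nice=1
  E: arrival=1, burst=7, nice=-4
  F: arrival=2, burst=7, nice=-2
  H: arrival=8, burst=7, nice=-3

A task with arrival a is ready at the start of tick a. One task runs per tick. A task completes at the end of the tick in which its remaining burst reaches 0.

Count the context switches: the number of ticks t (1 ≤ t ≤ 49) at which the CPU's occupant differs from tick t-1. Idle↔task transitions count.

context switches = 9

t=0: ready={A} → run A
t=1: ready={A,E} → run E
t=2: ready={A,E,F} → run E
t=3: ready={A,B,E,F} → run B
t=4: ready={A,B,E,F} → run B
t=5: ready={A,B,D,E,F} → run B
t=6: ready={A,B,C,D,E,F} → run B
t=7: ready={A,B,C,D,E,F} → run B
t=8: ready={A,B,C,D,E,F,H} → run B
t=9: ready={A,C,D,E,F,H} → run E
t=10: ready={A,C,D,E,F,H} → run E
t=11: ready={A,C,D,E,F,H} → run E
t=12: ready={A,C,D,E,F,H} → run E
t=13: ready={A,C,D,E,F,H} → run E
t=14: ready={A,C,D,F,H} → run H
t=15: ready={A,C,D,F,H} → run H
t=16: ready={A,C,D,F,H} → run H
t=17: ready={A,C,D,F,H} → run H
t=18: ready={A,C,D,F,H} → run H
t=19: ready={A,C,D,F,H} → run H
t=20: ready={A,C,D,F,H} → run H
t=21: ready={A,C,D,F} → run C
t=22: ready={A,C,D,F} → run C
t=23: ready={A,C,D,F} → run C
t=24: ready={A,C,D,F} → run C
t=25: ready={A,D,F} → run F
t=26: ready={A,D,F} → run F
t=27: ready={A,D,F} → run F
t=28: ready={A,D,F} → run F
t=29: ready={A,D,F} → run F
t=30: ready={A,D,F} → run F
t=31: ready={A,D,F} → run F
t=32: ready={A,D} → run D
t=33: ready={A,D} → run D
t=34: ready={A,D} → run D
t=35: ready={A,D} → run D
t=36: ready={A,D} → run D
t=37: ready={A,D} → run D
t=38: ready={A} → run A
t=39: ready={A} → run A
t=40: ready={A} → run A
t=41: ready={A} → run A
t=42: ready={A} → run A
t=43: (idle)
t=44: (idle)
t=45: (idle)
t=46: (idle)
t=47: (idle)
t=48: (idle)
t=49: (idle)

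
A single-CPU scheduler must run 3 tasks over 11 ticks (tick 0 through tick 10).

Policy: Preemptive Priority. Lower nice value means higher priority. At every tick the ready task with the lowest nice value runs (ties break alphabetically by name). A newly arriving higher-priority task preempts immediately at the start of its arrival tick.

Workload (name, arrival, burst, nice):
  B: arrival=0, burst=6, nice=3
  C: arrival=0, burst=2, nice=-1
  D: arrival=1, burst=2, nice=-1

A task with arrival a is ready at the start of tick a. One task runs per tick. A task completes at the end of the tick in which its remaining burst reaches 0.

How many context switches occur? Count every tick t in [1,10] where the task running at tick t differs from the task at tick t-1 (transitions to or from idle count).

t=0: ready={B,C} → run C
t=1: ready={B,C,D} → run C
t=2: ready={B,D} → run D
t=3: ready={B,D} → run D
t=4: ready={B} → run B
t=5: ready={B} → run B
t=6: ready={B} → run B
t=7: ready={B} → run B
t=8: ready={B} → run B
t=9: ready={B} → run B
t=10: (idle)

context switches = 3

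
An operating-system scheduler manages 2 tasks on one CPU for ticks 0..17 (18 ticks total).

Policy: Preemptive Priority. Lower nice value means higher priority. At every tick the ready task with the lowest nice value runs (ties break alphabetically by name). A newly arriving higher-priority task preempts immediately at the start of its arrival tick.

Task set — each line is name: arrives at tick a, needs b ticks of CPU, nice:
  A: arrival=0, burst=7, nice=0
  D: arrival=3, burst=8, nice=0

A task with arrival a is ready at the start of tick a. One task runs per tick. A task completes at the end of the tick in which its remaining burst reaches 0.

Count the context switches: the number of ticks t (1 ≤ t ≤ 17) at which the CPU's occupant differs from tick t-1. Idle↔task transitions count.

t=0: ready={A} → run A
t=1: ready={A} → run A
t=2: ready={A} → run A
t=3: ready={A,D} → run A
t=4: ready={A,D} → run A
t=5: ready={A,D} → run A
t=6: ready={A,D} → run A
t=7: ready={D} → run D
t=8: ready={D} → run D
t=9: ready={D} → run D
t=10: ready={D} → run D
t=11: ready={D} → run D
t=12: ready={D} → run D
t=13: ready={D} → run D
t=14: ready={D} → run D
t=15: (idle)
t=16: (idle)
t=17: (idle)

context switches = 2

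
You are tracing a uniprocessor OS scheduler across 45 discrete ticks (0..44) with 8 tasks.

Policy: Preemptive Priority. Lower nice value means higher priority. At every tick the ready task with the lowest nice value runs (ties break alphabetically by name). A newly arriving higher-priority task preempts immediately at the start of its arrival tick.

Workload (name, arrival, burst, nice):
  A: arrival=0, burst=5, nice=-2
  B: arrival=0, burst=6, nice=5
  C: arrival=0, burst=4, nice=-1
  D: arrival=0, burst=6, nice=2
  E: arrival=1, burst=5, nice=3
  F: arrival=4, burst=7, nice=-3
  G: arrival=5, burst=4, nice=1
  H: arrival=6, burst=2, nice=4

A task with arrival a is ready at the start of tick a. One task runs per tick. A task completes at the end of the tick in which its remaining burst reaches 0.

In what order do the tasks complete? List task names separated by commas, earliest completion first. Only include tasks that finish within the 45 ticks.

completion order = F, A, C, G, D, E, H, B

t=0: ready={A,B,C,D} → run A
t=1: ready={A,B,C,D,E} → run A
t=2: ready={A,B,C,D,E} → run A
t=3: ready={A,B,C,D,E} → run A
t=4: ready={A,B,C,D,E,F} → run F
t=5: ready={A,B,C,D,E,F,G} → run F
t=6: ready={A,B,C,D,E,F,G,H} → run F
t=7: ready={A,B,C,D,E,F,G,H} → run F
t=8: ready={A,B,C,D,E,F,G,H} → run F
t=9: ready={A,B,C,D,E,F,G,H} → run F
t=10: ready={A,B,C,D,E,F,G,H} → run F
t=11: ready={A,B,C,D,E,G,H} → run A
t=12: ready={B,C,D,E,G,H} → run C
t=13: ready={B,C,D,E,G,H} → run C
t=14: ready={B,C,D,E,G,H} → run C
t=15: ready={B,C,D,E,G,H} → run C
t=16: ready={B,D,E,G,H} → run G
t=17: ready={B,D,E,G,H} → run G
t=18: ready={B,D,E,G,H} → run G
t=19: ready={B,D,E,G,H} → run G
t=20: ready={B,D,E,H} → run D
t=21: ready={B,D,E,H} → run D
t=22: ready={B,D,E,H} → run D
t=23: ready={B,D,E,H} → run D
t=24: ready={B,D,E,H} → run D
t=25: ready={B,D,E,H} → run D
t=26: ready={B,E,H} → run E
t=27: ready={B,E,H} → run E
t=28: ready={B,E,H} → run E
t=29: ready={B,E,H} → run E
t=30: ready={B,E,H} → run E
t=31: ready={B,H} → run H
t=32: ready={B,H} → run H
t=33: ready={B} → run B
t=34: ready={B} → run B
t=35: ready={B} → run B
t=36: ready={B} → run B
t=37: ready={B} → run B
t=38: ready={B} → run B
t=39: (idle)
t=40: (idle)
t=41: (idle)
t=42: (idle)
t=43: (idle)
t=44: (idle)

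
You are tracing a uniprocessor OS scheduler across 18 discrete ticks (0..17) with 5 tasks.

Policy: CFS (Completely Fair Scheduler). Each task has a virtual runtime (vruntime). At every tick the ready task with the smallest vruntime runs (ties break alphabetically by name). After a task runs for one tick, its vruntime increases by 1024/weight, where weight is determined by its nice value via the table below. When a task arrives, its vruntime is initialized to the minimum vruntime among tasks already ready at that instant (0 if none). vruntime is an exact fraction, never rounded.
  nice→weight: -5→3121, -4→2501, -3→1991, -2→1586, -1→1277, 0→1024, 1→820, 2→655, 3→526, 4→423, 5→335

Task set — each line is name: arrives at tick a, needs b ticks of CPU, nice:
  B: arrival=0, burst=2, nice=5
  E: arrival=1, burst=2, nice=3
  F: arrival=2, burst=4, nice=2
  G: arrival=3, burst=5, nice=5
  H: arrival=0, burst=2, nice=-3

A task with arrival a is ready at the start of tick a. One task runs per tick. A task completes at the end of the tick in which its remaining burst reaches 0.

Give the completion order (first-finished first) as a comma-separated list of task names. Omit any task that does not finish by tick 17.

t=0: vr[B=0 H=0] → run B
t=1: vr[B=1024/335 E=0 H=0] → run E
t=2: vr[B=1024/335 E=512/263 F=0 H=0] → run F
t=3: vr[B=1024/335 E=512/263 F=1024/655 G=0 H=0] → run G
t=4: vr[B=1024/335 E=512/263 F=1024/655 G=1024/335 H=0] → run H
t=5: vr[B=1024/335 E=512/263 F=1024/655 G=1024/335 H=1024/1991] → run H
t=6: vr[B=1024/335 E=512/263 F=1024/655 G=1024/335] → run F
t=7: vr[B=1024/335 E=512/263 F=2048/655 G=1024/335] → run E
t=8: vr[B=1024/335 F=2048/655 G=1024/335] → run B
t=9: vr[F=2048/655 G=1024/335] → run G
t=10: vr[F=2048/655 G=2048/335] → run F
t=11: vr[F=3072/655 G=2048/335] → run F
t=12: vr[G=2048/335] → run G
t=13: vr[G=3072/335] → run G
t=14: vr[G=4096/335] → run G
t=15: (idle)
t=16: (idle)
t=17: (idle)

completion order = H, E, B, F, G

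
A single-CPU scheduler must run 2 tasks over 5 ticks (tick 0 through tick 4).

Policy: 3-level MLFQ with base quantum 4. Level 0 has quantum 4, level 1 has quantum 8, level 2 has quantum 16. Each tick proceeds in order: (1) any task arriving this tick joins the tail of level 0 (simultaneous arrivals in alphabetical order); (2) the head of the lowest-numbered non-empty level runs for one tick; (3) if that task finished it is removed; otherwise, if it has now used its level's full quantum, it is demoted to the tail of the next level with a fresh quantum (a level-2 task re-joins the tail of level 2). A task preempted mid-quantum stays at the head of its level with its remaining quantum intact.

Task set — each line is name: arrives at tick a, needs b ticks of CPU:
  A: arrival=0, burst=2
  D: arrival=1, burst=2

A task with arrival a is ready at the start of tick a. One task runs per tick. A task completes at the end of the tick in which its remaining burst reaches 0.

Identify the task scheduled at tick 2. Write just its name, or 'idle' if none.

t=0: L0/L1/L2 = A/-/- → run A
t=1: L0/L1/L2 = AD/-/- → run A
t=2: L0/L1/L2 = D/-/- → run D
t=3: L0/L1/L2 = D/-/- → run D
t=4: (idle)

running at tick 2 = D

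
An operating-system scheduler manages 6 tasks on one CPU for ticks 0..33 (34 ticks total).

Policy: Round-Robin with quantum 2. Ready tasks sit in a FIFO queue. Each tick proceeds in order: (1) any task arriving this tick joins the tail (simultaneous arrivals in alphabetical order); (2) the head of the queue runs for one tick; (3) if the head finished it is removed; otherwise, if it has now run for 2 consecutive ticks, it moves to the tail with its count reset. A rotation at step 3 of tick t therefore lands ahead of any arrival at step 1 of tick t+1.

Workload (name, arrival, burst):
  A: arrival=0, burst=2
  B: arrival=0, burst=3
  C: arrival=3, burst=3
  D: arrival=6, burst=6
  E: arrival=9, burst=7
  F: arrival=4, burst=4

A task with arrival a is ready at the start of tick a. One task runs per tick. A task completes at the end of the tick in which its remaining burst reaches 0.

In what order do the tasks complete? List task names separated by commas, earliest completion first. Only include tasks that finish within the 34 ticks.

t=0: queue=[A,B] q_used=0 → run A
t=1: queue=[A,B] q_used=1 → run A
t=2: queue=[B] q_used=0 → run B
t=3: queue=[B,C] q_used=1 → run B
t=4: queue=[C,B,F] q_used=0 → run C
t=5: queue=[C,B,F] q_used=1 → run C
t=6: queue=[B,F,C,D] q_used=0 → run B
t=7: queue=[F,C,D] q_used=0 → run F
t=8: queue=[F,C,D] q_used=1 → run F
t=9: queue=[C,D,F,E] q_used=0 → run C
t=10: queue=[D,F,E] q_used=0 → run D
t=11: queue=[D,F,E] q_used=1 → run D
t=12: queue=[F,E,D] q_used=0 → run F
t=13: queue=[F,E,D] q_used=1 → run F
t=14: queue=[E,D] q_used=0 → run E
t=15: queue=[E,D] q_used=1 → run E
t=16: queue=[D,E] q_used=0 → run D
t=17: queue=[D,E] q_used=1 → run D
t=18: queue=[E,D] q_used=0 → run E
t=19: queue=[E,D] q_used=1 → run E
t=20: queue=[D,E] q_used=0 → run D
t=21: queue=[D,E] q_used=1 → run D
t=22: queue=[E] q_used=0 → run E
t=23: queue=[E] q_used=1 → run E
t=24: queue=[E] q_used=0 → run E
t=25: (idle)
t=26: (idle)
t=27: (idle)
t=28: (idle)
t=29: (idle)
t=30: (idle)
t=31: (idle)
t=32: (idle)
t=33: (idle)

completion order = A, B, C, F, D, E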